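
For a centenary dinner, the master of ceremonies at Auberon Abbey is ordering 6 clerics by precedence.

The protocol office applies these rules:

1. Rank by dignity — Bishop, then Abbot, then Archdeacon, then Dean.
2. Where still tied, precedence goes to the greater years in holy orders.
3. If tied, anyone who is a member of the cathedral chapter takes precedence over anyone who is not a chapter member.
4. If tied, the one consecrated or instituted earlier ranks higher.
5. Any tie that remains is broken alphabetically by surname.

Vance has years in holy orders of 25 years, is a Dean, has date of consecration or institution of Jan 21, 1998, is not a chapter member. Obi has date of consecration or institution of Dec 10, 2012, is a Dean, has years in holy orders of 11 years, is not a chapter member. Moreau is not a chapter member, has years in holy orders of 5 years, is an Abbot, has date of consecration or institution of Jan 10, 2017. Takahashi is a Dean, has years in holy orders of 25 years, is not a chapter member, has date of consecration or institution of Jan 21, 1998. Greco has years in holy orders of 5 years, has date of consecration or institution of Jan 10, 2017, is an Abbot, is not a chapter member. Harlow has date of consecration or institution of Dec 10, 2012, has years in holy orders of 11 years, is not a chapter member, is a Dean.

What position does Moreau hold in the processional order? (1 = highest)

2

By dignity: Greco and Moreau (Abbot); then Takahashi, Vance, Harlow and Obi (Dean).
Greco and Moreau both have years in holy orders 5 years, so the next rule applies.
Greco and Moreau are each not a chapter member, so the next rule applies.
Greco and Moreau both have date of consecration or institution Jan 10, 2017, so the next rule applies.
Among Greco and Moreau, alphabetically by surname: Greco before Moreau.
Among Takahashi, Vance, Harlow and Obi, by years in holy orders (higher first): Takahashi and Vance (25 years) before Harlow and Obi (11 years).
Takahashi and Vance are each not a chapter member, so the next rule applies.
Takahashi and Vance both have date of consecration or institution Jan 21, 1998, so the next rule applies.
Among Takahashi and Vance, alphabetically by surname: Takahashi before Vance.
Harlow and Obi are each not a chapter member, so the next rule applies.
Harlow and Obi both have date of consecration or institution Dec 10, 2012, so the next rule applies.
Among Harlow and Obi, alphabetically by surname: Harlow before Obi.
Order: Greco, Moreau, Takahashi, Vance, Harlow, Obi. So position 2.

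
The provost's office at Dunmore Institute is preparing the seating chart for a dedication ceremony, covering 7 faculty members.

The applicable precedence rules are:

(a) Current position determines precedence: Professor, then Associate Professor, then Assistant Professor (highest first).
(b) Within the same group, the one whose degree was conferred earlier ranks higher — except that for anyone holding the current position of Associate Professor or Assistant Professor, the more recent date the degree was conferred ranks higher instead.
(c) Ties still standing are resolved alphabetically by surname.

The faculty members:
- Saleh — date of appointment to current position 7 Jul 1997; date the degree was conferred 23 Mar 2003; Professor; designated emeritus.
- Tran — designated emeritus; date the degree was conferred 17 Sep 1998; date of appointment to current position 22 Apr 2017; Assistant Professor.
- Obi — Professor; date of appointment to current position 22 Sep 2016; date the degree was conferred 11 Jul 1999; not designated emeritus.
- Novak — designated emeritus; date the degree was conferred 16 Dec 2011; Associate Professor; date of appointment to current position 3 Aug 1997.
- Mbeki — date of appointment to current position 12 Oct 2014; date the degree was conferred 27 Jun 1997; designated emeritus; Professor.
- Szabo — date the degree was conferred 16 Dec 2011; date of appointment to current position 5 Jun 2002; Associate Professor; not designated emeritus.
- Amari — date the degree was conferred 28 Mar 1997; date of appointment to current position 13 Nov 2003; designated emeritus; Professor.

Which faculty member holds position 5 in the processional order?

Novak

By current position: Amari, Mbeki, Obi and Saleh (Professor); then Novak and Szabo (Associate Professor); then Tran (Assistant Professor).
Among Amari, Mbeki, Obi and Saleh, by date the degree was conferred (earlier first): Amari (28 Mar 1997) before Mbeki (27 Jun 1997) before Obi (11 Jul 1999) before Saleh (23 Mar 2003).
Novak and Szabo both have date the degree was conferred 16 Dec 2011, so the next rule applies.
Among Novak and Szabo, alphabetically by surname: Novak before Szabo.
Order: Amari, Mbeki, Obi, Saleh, Novak, Szabo, Tran.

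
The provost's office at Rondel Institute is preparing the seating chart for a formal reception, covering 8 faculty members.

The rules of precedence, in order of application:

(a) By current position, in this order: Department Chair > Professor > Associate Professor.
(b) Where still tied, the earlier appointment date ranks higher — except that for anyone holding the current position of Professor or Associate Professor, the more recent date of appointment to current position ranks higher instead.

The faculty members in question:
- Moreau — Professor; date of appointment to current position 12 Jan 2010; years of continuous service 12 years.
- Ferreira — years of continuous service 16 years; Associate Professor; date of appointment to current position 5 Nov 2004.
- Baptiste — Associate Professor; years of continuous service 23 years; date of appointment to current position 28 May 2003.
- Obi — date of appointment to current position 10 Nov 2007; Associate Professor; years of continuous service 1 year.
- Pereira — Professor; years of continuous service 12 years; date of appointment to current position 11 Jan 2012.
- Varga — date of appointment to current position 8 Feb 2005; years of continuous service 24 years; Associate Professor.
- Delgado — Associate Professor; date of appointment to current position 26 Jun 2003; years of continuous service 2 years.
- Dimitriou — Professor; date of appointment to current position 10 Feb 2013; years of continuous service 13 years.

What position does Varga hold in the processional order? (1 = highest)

5

By current position: Dimitriou, Pereira and Moreau (Professor); then Obi, Varga, Ferreira, Delgado and Baptiste (Associate Professor).
Among Dimitriou, Pereira and Moreau, by date of appointment to current position (later first) (reversed rule for this group): Dimitriou (10 Feb 2013) before Pereira (11 Jan 2012) before Moreau (12 Jan 2010).
Among Obi, Varga, Ferreira, Delgado and Baptiste, by date of appointment to current position (later first) (reversed rule for this group): Obi (10 Nov 2007) before Varga (8 Feb 2005) before Ferreira (5 Nov 2004) before Delgado (26 Jun 2003) before Baptiste (28 May 2003).
Order: Dimitriou, Pereira, Moreau, Obi, Varga, Ferreira, Delgado, Baptiste. So position 5.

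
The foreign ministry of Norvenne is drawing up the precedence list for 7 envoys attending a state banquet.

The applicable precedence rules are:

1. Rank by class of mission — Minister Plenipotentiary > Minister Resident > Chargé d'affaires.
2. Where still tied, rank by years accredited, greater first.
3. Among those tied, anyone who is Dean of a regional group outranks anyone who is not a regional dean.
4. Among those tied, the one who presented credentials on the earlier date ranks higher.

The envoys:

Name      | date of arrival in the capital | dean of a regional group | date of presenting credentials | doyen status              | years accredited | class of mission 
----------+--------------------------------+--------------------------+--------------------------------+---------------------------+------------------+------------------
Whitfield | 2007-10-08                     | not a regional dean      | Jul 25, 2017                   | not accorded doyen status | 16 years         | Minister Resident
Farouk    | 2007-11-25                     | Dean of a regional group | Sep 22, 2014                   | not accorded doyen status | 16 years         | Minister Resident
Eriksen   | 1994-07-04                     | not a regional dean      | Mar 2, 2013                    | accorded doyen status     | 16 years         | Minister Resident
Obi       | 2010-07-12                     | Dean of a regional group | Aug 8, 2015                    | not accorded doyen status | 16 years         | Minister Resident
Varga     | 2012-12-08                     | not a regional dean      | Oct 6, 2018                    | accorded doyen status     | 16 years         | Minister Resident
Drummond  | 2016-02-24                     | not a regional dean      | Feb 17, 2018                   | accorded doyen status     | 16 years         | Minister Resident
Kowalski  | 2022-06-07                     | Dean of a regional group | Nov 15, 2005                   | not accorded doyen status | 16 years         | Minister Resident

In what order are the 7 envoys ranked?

Kowalski, Farouk, Obi, Eriksen, Whitfield, Drummond, Varga

By class of mission: Kowalski, Farouk, Obi, Eriksen, Whitfield, Drummond and Varga (Minister Resident).
Kowalski, Farouk, Obi, Eriksen, Whitfield, Drummond and Varga all have years accredited 16 years, so the next rule applies.
Among Kowalski, Farouk, Obi, Eriksen, Whitfield, Drummond and Varga, Dean of a regional group before not a regional dean: Kowalski, Farouk and Obi (Dean of a regional group) before Eriksen, Whitfield, Drummond and Varga (not a regional dean).
Among Kowalski, Farouk and Obi, by date of presenting credentials (earlier first): Kowalski (Nov 15, 2005) before Farouk (Sep 22, 2014) before Obi (Aug 8, 2015).
Among Eriksen, Whitfield, Drummond and Varga, by date of presenting credentials (earlier first): Eriksen (Mar 2, 2013) before Whitfield (Jul 25, 2017) before Drummond (Feb 17, 2018) before Varga (Oct 6, 2018).
Full order: Kowalski, Farouk, Obi, Eriksen, Whitfield, Drummond, Varga.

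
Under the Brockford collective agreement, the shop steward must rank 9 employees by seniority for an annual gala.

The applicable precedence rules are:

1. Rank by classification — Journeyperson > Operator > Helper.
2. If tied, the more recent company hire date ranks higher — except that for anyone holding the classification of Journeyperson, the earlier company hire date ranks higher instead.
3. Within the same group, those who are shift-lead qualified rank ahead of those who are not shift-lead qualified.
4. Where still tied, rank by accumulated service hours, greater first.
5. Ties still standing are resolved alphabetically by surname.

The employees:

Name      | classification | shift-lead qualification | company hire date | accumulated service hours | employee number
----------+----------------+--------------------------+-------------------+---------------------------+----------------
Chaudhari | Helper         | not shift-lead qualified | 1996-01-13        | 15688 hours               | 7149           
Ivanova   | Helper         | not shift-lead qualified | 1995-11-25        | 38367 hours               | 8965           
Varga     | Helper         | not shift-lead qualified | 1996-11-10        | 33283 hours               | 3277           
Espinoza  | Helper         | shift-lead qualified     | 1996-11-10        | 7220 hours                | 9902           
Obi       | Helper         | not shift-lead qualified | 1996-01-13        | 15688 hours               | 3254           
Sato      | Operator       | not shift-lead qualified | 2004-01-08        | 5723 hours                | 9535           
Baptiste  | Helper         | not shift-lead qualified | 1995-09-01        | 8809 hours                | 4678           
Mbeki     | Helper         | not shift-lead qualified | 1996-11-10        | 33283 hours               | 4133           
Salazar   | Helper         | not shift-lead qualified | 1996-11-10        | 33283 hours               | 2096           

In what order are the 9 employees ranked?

Sato, Espinoza, Mbeki, Salazar, Varga, Chaudhari, Obi, Ivanova, Baptiste

By classification: Sato (Operator); then Espinoza, Mbeki, Salazar, Varga, Chaudhari, Obi, Ivanova and Baptiste (Helper).
Among Espinoza, Mbeki, Salazar, Varga, Chaudhari, Obi, Ivanova and Baptiste, by company hire date (later first): Espinoza, Mbeki, Salazar and Varga (1996-11-10) before Chaudhari and Obi (1996-01-13) before Ivanova (1995-11-25) before Baptiste (1995-09-01).
Among Espinoza, Mbeki, Salazar and Varga, shift-lead qualified before not shift-lead qualified: Espinoza (shift-lead qualified) before Mbeki, Salazar and Varga (not shift-lead qualified).
Mbeki, Salazar and Varga all have accumulated service hours 33283 hours, so the next rule applies.
Among Mbeki, Salazar and Varga, alphabetically by surname: Mbeki before Salazar before Varga.
Chaudhari and Obi are each not shift-lead qualified, so the next rule applies.
Chaudhari and Obi both have accumulated service hours 15688 hours, so the next rule applies.
Among Chaudhari and Obi, alphabetically by surname: Chaudhari before Obi.
Full order: Sato, Espinoza, Mbeki, Salazar, Varga, Chaudhari, Obi, Ivanova, Baptiste.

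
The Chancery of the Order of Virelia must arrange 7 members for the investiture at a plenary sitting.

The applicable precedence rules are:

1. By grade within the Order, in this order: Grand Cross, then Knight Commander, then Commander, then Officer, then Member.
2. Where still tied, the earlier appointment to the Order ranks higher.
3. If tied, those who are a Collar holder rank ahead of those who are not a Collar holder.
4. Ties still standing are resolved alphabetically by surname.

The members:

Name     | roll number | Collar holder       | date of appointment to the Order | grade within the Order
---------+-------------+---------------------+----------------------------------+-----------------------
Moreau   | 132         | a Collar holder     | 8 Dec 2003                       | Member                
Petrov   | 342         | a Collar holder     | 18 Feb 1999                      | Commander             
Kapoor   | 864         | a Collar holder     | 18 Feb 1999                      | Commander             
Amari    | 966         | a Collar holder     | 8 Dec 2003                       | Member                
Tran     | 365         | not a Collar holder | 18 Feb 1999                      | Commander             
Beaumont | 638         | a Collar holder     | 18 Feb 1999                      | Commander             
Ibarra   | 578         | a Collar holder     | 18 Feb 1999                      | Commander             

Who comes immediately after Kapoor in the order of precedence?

Petrov

By grade within the Order: Beaumont, Ibarra, Kapoor, Petrov and Tran (Commander); then Amari and Moreau (Member).
Beaumont, Ibarra, Kapoor, Petrov and Tran all have date of appointment to the Order 18 Feb 1999, so the next rule applies.
Among Beaumont, Ibarra, Kapoor, Petrov and Tran, a Collar holder before not a Collar holder: Beaumont, Ibarra, Kapoor and Petrov (a Collar holder) before Tran (not a Collar holder).
Among Beaumont, Ibarra, Kapoor and Petrov, alphabetically by surname: Beaumont before Ibarra before Kapoor before Petrov.
Amari and Moreau both have date of appointment to the Order 8 Dec 2003, so the next rule applies.
Amari and Moreau are each a Collar holder, so the next rule applies.
Among Amari and Moreau, alphabetically by surname: Amari before Moreau.
Order: Beaumont, Ibarra, Kapoor, Petrov, Tran, Amari, Moreau.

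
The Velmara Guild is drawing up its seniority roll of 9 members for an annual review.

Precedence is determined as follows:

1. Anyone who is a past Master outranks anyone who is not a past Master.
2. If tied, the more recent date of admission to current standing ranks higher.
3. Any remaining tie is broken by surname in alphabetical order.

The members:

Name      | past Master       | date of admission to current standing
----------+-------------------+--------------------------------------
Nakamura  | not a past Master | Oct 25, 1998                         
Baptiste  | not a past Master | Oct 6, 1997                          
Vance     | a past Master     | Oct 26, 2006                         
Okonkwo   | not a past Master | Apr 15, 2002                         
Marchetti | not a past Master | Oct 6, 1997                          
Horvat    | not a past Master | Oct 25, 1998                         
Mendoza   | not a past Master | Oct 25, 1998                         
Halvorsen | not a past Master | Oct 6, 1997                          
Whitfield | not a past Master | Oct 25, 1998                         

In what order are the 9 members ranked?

Vance, Okonkwo, Horvat, Mendoza, Nakamura, Whitfield, Baptiste, Halvorsen, Marchetti

By the first rule: Vance (a past Master); then Okonkwo, Horvat, Mendoza, Nakamura, Whitfield, Baptiste, Halvorsen and Marchetti (each not a past Master).
Among Okonkwo, Horvat, Mendoza, Nakamura, Whitfield, Baptiste, Halvorsen and Marchetti, by date of admission to current standing (later first): Okonkwo (Apr 15, 2002) before Horvat, Mendoza, Nakamura and Whitfield (Oct 25, 1998) before Baptiste, Halvorsen and Marchetti (Oct 6, 1997).
Among Horvat, Mendoza, Nakamura and Whitfield, alphabetically by surname: Horvat before Mendoza before Nakamura before Whitfield.
Among Baptiste, Halvorsen and Marchetti, alphabetically by surname: Baptiste before Halvorsen before Marchetti.
Full order: Vance, Okonkwo, Horvat, Mendoza, Nakamura, Whitfield, Baptiste, Halvorsen, Marchetti.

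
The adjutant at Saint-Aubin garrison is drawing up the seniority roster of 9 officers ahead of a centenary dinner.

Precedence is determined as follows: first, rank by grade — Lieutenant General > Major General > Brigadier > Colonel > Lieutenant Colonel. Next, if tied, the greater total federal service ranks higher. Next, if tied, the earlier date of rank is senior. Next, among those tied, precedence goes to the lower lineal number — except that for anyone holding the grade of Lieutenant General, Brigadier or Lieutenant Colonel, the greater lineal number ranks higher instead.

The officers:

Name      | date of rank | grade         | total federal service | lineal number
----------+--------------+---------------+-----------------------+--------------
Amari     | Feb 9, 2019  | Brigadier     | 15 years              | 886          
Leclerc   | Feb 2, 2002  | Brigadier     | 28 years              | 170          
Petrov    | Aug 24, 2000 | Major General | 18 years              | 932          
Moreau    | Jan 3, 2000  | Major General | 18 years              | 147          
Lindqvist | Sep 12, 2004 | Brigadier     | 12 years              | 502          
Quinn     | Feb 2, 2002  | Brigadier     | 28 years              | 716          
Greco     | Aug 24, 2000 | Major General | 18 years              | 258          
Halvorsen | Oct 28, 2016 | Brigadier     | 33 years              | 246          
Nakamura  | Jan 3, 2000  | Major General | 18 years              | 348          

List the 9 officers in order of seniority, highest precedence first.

Moreau, Nakamura, Greco, Petrov, Halvorsen, Quinn, Leclerc, Amari, Lindqvist

By grade: Moreau, Nakamura, Greco and Petrov (Major General); then Halvorsen, Quinn, Leclerc, Amari and Lindqvist (Brigadier).
Moreau, Nakamura, Greco and Petrov all have total federal service 18 years, so the next rule applies.
Among Moreau, Nakamura, Greco and Petrov, by date of rank (earlier first): Moreau and Nakamura (Jan 3, 2000) before Greco and Petrov (Aug 24, 2000).
Among Moreau and Nakamura, by lineal number (lower first): Moreau (147) before Nakamura (348).
Among Greco and Petrov, by lineal number (lower first): Greco (258) before Petrov (932).
Among Halvorsen, Quinn, Leclerc, Amari and Lindqvist, by total federal service (higher first): Halvorsen (33 years) before Quinn and Leclerc (28 years) before Amari (15 years) before Lindqvist (12 years).
Quinn and Leclerc both have date of rank Feb 2, 2002, so the next rule applies.
Among Quinn and Leclerc, by lineal number (higher first) (reversed rule for this group): Quinn (716) before Leclerc (170).
Full order: Moreau, Nakamura, Greco, Petrov, Halvorsen, Quinn, Leclerc, Amari, Lindqvist.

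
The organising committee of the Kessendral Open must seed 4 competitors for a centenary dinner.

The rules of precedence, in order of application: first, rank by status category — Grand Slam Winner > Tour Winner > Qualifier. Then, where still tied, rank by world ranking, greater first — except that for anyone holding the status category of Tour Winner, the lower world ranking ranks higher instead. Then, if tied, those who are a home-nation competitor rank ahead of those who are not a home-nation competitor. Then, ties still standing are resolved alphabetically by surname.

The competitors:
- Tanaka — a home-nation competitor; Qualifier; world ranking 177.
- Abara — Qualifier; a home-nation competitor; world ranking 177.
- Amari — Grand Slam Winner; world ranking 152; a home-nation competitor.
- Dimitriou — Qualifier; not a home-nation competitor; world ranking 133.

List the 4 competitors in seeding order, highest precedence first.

Amari, Abara, Tanaka, Dimitriou

By status category: Amari (Grand Slam Winner); then Abara, Tanaka and Dimitriou (Qualifier).
Among Abara, Tanaka and Dimitriou, by world ranking (higher first): Abara and Tanaka (177) before Dimitriou (133).
Abara and Tanaka are each a home-nation competitor, so the next rule applies.
Among Abara and Tanaka, alphabetically by surname: Abara before Tanaka.
Full order: Amari, Abara, Tanaka, Dimitriou.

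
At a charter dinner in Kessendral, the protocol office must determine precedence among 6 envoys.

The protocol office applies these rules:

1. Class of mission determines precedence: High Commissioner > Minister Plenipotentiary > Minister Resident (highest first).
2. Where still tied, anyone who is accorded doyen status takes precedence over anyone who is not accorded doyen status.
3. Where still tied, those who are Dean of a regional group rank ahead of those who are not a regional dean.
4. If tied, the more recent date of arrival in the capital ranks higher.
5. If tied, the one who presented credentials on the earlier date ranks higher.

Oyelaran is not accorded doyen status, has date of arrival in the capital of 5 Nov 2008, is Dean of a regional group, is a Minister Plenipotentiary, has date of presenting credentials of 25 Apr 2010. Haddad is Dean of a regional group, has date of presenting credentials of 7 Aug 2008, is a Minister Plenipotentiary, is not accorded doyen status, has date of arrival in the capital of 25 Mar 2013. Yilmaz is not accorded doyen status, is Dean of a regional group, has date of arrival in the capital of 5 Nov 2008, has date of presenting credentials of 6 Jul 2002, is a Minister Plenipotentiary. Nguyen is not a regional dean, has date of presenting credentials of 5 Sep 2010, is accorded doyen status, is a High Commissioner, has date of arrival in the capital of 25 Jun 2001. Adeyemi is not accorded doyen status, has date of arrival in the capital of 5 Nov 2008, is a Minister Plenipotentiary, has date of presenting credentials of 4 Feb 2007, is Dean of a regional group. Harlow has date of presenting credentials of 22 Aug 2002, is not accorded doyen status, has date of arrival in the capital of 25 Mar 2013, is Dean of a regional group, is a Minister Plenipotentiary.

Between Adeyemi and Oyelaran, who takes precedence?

By class of mission: Nguyen (High Commissioner); then Harlow, Haddad, Yilmaz, Adeyemi and Oyelaran (Minister Plenipotentiary).
Harlow, Haddad, Yilmaz, Adeyemi and Oyelaran are each not accorded doyen status, so the next rule applies.
Harlow, Haddad, Yilmaz, Adeyemi and Oyelaran are each Dean of a regional group, so the next rule applies.
Among Harlow, Haddad, Yilmaz, Adeyemi and Oyelaran, by date of arrival in the capital (later first): Harlow and Haddad (25 Mar 2013) before Yilmaz, Adeyemi and Oyelaran (5 Nov 2008).
Among Harlow and Haddad, by date of presenting credentials (earlier first): Harlow (22 Aug 2002) before Haddad (7 Aug 2008).
Among Yilmaz, Adeyemi and Oyelaran, by date of presenting credentials (earlier first): Yilmaz (6 Jul 2002) before Adeyemi (4 Feb 2007) before Oyelaran (25 Apr 2010).
So Adeyemi takes precedence.

Adeyemi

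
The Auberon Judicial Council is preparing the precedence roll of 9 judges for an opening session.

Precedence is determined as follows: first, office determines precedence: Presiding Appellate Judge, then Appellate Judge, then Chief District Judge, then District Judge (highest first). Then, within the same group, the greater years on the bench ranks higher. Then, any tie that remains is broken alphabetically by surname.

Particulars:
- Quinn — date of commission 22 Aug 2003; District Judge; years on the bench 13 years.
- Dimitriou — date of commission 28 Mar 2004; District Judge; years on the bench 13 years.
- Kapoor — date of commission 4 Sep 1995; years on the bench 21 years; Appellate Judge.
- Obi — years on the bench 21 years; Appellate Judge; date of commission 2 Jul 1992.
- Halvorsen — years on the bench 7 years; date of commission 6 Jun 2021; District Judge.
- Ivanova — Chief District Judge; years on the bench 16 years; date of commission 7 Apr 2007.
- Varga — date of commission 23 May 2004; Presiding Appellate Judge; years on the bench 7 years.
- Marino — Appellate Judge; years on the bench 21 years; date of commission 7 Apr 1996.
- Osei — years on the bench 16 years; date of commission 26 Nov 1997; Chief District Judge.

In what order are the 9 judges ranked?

Varga, Kapoor, Marino, Obi, Ivanova, Osei, Dimitriou, Quinn, Halvorsen

By office: Varga (Presiding Appellate Judge); then Kapoor, Marino and Obi (Appellate Judge); then Ivanova and Osei (Chief District Judge); then Dimitriou, Quinn and Halvorsen (District Judge).
Kapoor, Marino and Obi all have years on the bench 21 years, so the next rule applies.
Among Kapoor, Marino and Obi, alphabetically by surname: Kapoor before Marino before Obi.
Ivanova and Osei both have years on the bench 16 years, so the next rule applies.
Among Ivanova and Osei, alphabetically by surname: Ivanova before Osei.
Among Dimitriou, Quinn and Halvorsen, by years on the bench (higher first): Dimitriou and Quinn (13 years) before Halvorsen (7 years).
Among Dimitriou and Quinn, alphabetically by surname: Dimitriou before Quinn.
Full order: Varga, Kapoor, Marino, Obi, Ivanova, Osei, Dimitriou, Quinn, Halvorsen.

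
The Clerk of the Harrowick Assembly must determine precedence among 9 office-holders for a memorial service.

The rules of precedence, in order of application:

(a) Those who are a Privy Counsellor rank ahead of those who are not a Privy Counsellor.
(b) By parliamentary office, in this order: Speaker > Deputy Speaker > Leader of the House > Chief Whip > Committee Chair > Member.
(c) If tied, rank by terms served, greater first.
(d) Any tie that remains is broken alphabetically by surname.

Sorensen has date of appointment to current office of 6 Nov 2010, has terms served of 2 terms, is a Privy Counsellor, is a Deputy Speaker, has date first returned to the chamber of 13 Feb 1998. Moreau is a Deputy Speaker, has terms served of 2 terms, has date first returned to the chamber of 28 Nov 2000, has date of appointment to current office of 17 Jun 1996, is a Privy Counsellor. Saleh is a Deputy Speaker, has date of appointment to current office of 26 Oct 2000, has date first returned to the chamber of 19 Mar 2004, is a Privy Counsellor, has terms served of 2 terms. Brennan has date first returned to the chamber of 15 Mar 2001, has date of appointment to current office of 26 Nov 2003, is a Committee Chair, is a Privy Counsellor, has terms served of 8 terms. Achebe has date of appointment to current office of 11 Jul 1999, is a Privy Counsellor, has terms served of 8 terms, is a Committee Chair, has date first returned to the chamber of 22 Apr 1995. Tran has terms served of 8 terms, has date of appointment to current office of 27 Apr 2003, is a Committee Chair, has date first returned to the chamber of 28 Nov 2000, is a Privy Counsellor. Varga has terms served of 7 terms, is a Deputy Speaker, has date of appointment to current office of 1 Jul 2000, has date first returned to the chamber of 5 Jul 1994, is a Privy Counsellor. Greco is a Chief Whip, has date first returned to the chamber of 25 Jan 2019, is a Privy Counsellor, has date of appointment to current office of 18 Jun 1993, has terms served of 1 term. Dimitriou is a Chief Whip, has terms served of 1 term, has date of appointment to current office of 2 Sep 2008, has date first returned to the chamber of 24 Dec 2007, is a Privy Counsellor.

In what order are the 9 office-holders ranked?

By the first rule: Varga, Moreau, Saleh, Sorensen, Dimitriou, Greco, Achebe, Brennan and Tran (each a Privy Counsellor).
Among Varga, Moreau, Saleh, Sorensen, Dimitriou, Greco, Achebe, Brennan and Tran, by parliamentary office: Varga, Moreau, Saleh and Sorensen (Deputy Speaker) before Dimitriou and Greco (Chief Whip) before Achebe, Brennan and Tran (Committee Chair).
Among Varga, Moreau, Saleh and Sorensen, by terms served (higher first): Varga (7 terms) before Moreau, Saleh and Sorensen (2 terms).
Among Moreau, Saleh and Sorensen, alphabetically by surname: Moreau before Saleh before Sorensen.
Dimitriou and Greco both have terms served 1 term, so the next rule applies.
Among Dimitriou and Greco, alphabetically by surname: Dimitriou before Greco.
Achebe, Brennan and Tran all have terms served 8 terms, so the next rule applies.
Among Achebe, Brennan and Tran, alphabetically by surname: Achebe before Brennan before Tran.
Full order: Varga, Moreau, Saleh, Sorensen, Dimitriou, Greco, Achebe, Brennan, Tran.

Varga, Moreau, Saleh, Sorensen, Dimitriou, Greco, Achebe, Brennan, Tran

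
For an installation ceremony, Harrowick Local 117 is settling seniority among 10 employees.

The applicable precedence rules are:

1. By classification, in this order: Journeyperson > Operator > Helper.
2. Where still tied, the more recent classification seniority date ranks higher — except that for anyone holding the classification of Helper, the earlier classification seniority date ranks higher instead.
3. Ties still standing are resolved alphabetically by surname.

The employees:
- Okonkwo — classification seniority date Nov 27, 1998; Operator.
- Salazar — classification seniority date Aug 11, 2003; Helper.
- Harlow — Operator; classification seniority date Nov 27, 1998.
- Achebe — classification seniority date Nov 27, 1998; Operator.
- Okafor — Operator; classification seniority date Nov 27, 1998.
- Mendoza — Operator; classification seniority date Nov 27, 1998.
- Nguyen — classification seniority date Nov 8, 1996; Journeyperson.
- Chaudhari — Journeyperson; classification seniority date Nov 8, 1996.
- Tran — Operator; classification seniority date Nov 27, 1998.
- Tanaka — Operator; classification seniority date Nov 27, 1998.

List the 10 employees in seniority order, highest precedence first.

Chaudhari, Nguyen, Achebe, Harlow, Mendoza, Okafor, Okonkwo, Tanaka, Tran, Salazar

By classification: Chaudhari and Nguyen (Journeyperson); then Achebe, Harlow, Mendoza, Okafor, Okonkwo, Tanaka and Tran (Operator); then Salazar (Helper).
Chaudhari and Nguyen both have classification seniority date Nov 8, 1996, so the next rule applies.
Among Chaudhari and Nguyen, alphabetically by surname: Chaudhari before Nguyen.
Achebe, Harlow, Mendoza, Okafor, Okonkwo, Tanaka and Tran all have classification seniority date Nov 27, 1998, so the next rule applies.
Among Achebe, Harlow, Mendoza, Okafor, Okonkwo, Tanaka and Tran, alphabetically by surname: Achebe before Harlow before Mendoza before Okafor before Okonkwo before Tanaka before Tran.
Full order: Chaudhari, Nguyen, Achebe, Harlow, Mendoza, Okafor, Okonkwo, Tanaka, Tran, Salazar.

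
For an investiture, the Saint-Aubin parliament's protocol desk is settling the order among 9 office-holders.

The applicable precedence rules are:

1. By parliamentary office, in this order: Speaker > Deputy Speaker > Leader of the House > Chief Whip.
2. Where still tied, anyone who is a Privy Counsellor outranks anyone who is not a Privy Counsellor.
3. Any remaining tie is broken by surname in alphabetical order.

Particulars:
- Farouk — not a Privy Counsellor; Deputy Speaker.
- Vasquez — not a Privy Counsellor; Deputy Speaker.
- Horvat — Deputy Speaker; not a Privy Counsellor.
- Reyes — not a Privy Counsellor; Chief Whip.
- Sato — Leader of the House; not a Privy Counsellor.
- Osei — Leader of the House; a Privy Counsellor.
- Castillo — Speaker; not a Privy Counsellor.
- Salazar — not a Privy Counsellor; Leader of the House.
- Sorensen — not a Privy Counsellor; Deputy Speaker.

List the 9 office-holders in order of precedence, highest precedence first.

By parliamentary office: Castillo (Speaker); then Farouk, Horvat, Sorensen and Vasquez (Deputy Speaker); then Osei, Salazar and Sato (Leader of the House); then Reyes (Chief Whip).
Farouk, Horvat, Sorensen and Vasquez are each not a Privy Counsellor, so the next rule applies.
Among Farouk, Horvat, Sorensen and Vasquez, alphabetically by surname: Farouk before Horvat before Sorensen before Vasquez.
Among Osei, Salazar and Sato, a Privy Counsellor before not a Privy Counsellor: Osei (a Privy Counsellor) before Salazar and Sato (not a Privy Counsellor).
Among Salazar and Sato, alphabetically by surname: Salazar before Sato.
Full order: Castillo, Farouk, Horvat, Sorensen, Vasquez, Osei, Salazar, Sato, Reyes.

Castillo, Farouk, Horvat, Sorensen, Vasquez, Osei, Salazar, Sato, Reyes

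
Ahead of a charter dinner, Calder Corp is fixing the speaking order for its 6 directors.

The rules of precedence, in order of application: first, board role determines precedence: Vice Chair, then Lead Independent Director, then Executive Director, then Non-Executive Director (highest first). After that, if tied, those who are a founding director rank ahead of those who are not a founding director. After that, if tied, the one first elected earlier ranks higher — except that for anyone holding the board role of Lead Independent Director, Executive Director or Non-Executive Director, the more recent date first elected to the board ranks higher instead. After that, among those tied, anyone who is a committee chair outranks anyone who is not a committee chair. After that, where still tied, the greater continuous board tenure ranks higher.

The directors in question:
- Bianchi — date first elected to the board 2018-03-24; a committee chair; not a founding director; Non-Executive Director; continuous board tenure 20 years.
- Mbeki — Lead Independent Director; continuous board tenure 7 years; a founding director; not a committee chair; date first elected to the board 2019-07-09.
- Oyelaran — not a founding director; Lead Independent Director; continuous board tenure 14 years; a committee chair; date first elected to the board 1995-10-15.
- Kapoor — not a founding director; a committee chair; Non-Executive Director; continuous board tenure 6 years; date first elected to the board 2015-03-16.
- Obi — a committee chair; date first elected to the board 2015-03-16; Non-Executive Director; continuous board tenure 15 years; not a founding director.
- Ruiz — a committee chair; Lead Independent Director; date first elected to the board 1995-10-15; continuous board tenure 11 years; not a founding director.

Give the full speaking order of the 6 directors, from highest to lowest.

By board role: Mbeki, Oyelaran and Ruiz (Lead Independent Director); then Bianchi, Obi and Kapoor (Non-Executive Director).
Among Mbeki, Oyelaran and Ruiz, a founding director before not a founding director: Mbeki (a founding director) before Oyelaran and Ruiz (not a founding director).
Oyelaran and Ruiz both have date first elected to the board 1995-10-15, so the next rule applies.
Oyelaran and Ruiz are each a committee chair, so the next rule applies.
Among Oyelaran and Ruiz, by continuous board tenure (higher first): Oyelaran (14 years) before Ruiz (11 years).
Bianchi, Obi and Kapoor are each not a founding director, so the next rule applies.
Among Bianchi, Obi and Kapoor, by date first elected to the board (later first) (reversed rule for this group): Bianchi (2018-03-24) before Obi and Kapoor (2015-03-16).
Obi and Kapoor are each a committee chair, so the next rule applies.
Among Obi and Kapoor, by continuous board tenure (higher first): Obi (15 years) before Kapoor (6 years).
Full order: Mbeki, Oyelaran, Ruiz, Bianchi, Obi, Kapoor.

Mbeki, Oyelaran, Ruiz, Bianchi, Obi, Kapoor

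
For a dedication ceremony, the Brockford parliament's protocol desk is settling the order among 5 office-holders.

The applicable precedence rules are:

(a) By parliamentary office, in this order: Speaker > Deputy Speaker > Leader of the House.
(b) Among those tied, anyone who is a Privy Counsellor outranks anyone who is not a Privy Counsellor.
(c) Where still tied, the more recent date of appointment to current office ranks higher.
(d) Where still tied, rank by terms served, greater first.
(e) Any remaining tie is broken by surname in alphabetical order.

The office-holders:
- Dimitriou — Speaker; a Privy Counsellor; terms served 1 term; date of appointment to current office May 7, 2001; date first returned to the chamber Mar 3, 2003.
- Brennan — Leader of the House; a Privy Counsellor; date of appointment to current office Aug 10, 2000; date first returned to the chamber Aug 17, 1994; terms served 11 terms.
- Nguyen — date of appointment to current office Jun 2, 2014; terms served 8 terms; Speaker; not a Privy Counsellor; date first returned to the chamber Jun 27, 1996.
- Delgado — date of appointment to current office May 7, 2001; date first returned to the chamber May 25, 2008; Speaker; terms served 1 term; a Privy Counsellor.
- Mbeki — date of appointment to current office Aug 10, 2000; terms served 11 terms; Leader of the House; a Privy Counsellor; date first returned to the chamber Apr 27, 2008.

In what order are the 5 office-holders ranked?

By parliamentary office: Delgado, Dimitriou and Nguyen (Speaker); then Brennan and Mbeki (Leader of the House).
Among Delgado, Dimitriou and Nguyen, a Privy Counsellor before not a Privy Counsellor: Delgado and Dimitriou (a Privy Counsellor) before Nguyen (not a Privy Counsellor).
Delgado and Dimitriou both have date of appointment to current office May 7, 2001, so the next rule applies.
Delgado and Dimitriou both have terms served 1 term, so the next rule applies.
Among Delgado and Dimitriou, alphabetically by surname: Delgado before Dimitriou.
Brennan and Mbeki are each a Privy Counsellor, so the next rule applies.
Brennan and Mbeki both have date of appointment to current office Aug 10, 2000, so the next rule applies.
Brennan and Mbeki both have terms served 11 terms, so the next rule applies.
Among Brennan and Mbeki, alphabetically by surname: Brennan before Mbeki.
Full order: Delgado, Dimitriou, Nguyen, Brennan, Mbeki.

Delgado, Dimitriou, Nguyen, Brennan, Mbeki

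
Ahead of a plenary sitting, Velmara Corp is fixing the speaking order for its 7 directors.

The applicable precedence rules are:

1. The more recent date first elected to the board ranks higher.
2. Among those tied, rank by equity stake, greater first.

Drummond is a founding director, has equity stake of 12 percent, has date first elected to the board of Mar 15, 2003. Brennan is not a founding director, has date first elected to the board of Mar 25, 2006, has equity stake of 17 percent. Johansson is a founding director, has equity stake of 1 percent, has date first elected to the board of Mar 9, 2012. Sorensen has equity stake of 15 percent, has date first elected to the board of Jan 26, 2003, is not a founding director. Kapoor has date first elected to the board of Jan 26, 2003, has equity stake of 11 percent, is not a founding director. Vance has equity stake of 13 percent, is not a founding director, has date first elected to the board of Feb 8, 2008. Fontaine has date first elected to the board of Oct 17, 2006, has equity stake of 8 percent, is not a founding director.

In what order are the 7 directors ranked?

Johansson, Vance, Fontaine, Brennan, Drummond, Sorensen, Kapoor

By date first elected to the board (later first): Johansson (Mar 9, 2012); then Vance (Feb 8, 2008); then Fontaine (Oct 17, 2006); then Brennan (Mar 25, 2006); then Drummond (Mar 15, 2003); then Sorensen and Kapoor (both Jan 26, 2003).
Among Sorensen and Kapoor, by equity stake (higher first): Sorensen (15 percent) before Kapoor (11 percent).
Full order: Johansson, Vance, Fontaine, Brennan, Drummond, Sorensen, Kapoor.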